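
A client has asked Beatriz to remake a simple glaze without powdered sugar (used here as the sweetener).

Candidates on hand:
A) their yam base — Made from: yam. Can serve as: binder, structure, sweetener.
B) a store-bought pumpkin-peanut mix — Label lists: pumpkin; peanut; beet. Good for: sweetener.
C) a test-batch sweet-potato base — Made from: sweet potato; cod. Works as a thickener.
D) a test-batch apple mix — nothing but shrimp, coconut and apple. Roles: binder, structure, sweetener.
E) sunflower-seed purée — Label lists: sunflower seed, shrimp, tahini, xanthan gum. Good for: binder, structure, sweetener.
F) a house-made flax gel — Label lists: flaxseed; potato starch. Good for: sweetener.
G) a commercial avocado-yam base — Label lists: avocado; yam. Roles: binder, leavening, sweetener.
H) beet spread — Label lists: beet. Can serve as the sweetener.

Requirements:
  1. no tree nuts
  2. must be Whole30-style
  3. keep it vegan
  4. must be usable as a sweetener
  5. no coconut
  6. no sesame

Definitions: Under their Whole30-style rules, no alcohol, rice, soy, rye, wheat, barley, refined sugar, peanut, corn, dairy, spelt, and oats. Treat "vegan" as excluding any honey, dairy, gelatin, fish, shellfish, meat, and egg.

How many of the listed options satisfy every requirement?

A: no coconut, Whole30-style — valid
B: has peanut, so not Whole30-style — out
C: not usable as a sweetener; has cod, so not vegan — reject
D: has shrimp, so not vegan; has coconut, so not coconut-free — reject
E: has shrimp, so not vegan; has tahini, so not sesame-free — reject
F: only potato starch and flaxseed; none excluded — valid
G: only yam and avocado; none excluded — keep
H: Whole30-style, vegan — OK

4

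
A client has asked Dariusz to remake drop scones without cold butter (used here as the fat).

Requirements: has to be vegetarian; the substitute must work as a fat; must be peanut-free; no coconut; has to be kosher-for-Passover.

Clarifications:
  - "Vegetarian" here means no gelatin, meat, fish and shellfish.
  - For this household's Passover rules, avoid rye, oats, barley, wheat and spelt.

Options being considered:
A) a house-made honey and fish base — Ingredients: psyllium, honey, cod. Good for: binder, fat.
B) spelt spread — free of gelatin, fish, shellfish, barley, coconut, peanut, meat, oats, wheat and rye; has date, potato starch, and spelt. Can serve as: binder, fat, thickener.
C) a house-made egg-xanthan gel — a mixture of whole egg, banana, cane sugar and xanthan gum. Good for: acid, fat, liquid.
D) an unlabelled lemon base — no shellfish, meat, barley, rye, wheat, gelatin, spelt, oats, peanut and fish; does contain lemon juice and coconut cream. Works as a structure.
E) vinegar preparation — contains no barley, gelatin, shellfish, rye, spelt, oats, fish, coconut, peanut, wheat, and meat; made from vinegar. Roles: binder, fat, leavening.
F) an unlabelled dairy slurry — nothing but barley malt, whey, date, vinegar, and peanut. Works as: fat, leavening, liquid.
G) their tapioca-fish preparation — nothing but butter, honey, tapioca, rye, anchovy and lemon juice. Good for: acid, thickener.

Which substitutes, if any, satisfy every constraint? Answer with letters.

C, E

A: has cod, so not vegetarian — reject
B: has spelt, so not kosher-for-Passover — reject
C: works as a fat, kosher-for-Passover, no coconut — keep
D: not usable as a fat; has coconut cream, so not coconut-free — no
E: no peanut, no coconut — valid
F: has barley malt, so not kosher-for-Passover; has peanut, so not peanut-free — no
G: not usable as a fat; has anchovy, so not vegetarian (and 1 more) — reject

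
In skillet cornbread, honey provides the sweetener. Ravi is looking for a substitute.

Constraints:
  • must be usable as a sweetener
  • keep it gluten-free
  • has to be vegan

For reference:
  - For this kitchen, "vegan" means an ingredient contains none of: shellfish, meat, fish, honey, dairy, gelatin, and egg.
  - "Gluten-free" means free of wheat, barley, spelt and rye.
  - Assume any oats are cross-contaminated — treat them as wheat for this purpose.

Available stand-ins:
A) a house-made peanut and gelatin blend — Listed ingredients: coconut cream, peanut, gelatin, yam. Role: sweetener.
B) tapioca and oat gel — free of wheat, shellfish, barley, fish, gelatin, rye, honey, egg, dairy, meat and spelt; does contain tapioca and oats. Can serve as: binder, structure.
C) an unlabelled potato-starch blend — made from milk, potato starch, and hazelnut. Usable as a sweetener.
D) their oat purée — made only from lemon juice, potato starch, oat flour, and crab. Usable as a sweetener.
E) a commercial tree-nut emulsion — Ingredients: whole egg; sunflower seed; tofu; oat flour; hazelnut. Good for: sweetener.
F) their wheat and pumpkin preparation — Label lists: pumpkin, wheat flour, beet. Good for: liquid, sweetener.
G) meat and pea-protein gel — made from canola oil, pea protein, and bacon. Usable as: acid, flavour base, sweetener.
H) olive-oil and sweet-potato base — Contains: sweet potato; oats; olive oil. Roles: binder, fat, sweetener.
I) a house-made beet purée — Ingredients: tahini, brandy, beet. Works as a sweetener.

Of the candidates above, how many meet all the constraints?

1

A: has gelatin, so not vegan — reject
B: not usable as a sweetener; has oats, so not gluten-free — no
C: has milk, so not vegan — no
D: has crab, so not vegan; has oat flour, so not gluten-free — out
E: has whole egg, so not vegan; has oat flour, so not gluten-free — reject
F: has wheat flour, so not gluten-free — no
G: has bacon, so not vegan — out
H: has oats, so not gluten-free — reject
I: only brandy, tahini and beet; none excluded — valid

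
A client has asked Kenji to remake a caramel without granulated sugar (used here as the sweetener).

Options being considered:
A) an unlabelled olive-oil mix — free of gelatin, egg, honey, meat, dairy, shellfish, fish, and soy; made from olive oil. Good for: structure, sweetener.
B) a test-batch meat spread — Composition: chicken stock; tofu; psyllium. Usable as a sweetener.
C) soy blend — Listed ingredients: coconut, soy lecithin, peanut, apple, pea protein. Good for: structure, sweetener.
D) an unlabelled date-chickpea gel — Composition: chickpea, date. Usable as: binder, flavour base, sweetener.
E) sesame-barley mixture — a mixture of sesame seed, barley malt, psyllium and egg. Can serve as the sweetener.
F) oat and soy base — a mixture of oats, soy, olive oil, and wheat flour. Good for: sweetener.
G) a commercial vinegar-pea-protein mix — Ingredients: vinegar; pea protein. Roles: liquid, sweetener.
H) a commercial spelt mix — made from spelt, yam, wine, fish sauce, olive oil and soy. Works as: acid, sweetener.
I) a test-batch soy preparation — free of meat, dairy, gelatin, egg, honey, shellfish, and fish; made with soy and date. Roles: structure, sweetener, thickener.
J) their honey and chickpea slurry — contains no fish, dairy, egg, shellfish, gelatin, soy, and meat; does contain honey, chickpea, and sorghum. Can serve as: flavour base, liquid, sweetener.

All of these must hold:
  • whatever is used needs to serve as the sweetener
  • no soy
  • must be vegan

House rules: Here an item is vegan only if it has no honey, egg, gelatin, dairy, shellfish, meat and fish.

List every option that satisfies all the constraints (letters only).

A: no soy, vegan — keep
B: has chicken stock, so not vegan; has tofu, so not soy-free — out
C: has soy lecithin, so not soy-free — out
D: only chickpea and date; none excluded — keep
E: has egg, so not vegan — reject
F: has soy, so not soy-free — out
G: only pea protein and vinegar; none excluded — OK
H: has fish sauce, so not vegan; has soy, so not soy-free — out
I: has soy, so not soy-free — out
J: has honey, so not vegan — out

A, D, G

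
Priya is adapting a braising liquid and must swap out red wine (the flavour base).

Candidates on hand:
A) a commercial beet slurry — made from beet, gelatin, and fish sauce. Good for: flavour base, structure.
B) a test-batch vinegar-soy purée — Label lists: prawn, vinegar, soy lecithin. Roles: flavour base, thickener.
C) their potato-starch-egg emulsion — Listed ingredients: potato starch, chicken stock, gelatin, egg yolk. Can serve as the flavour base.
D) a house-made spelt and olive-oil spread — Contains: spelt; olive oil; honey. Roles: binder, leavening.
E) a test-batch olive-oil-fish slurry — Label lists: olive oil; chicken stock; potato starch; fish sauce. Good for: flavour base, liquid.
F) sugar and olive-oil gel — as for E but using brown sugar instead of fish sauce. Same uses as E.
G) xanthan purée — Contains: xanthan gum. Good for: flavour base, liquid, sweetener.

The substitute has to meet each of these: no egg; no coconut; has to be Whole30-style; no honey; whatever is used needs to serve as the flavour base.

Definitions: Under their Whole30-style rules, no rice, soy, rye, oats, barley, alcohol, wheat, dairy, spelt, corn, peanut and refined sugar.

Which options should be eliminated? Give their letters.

B, C, D, F

A: only fish sauce, gelatin and beet; none excluded — valid
B: has soy lecithin, so not Whole30-style — out
C: has egg yolk, so not egg-free — out
D: not usable as a flavour base; has spelt, so not Whole30-style (and 1 more) — out
E: no honey, Whole30-style — OK
F: has brown sugar, so not Whole30-style — no
G: nothing on the exclusion list — OK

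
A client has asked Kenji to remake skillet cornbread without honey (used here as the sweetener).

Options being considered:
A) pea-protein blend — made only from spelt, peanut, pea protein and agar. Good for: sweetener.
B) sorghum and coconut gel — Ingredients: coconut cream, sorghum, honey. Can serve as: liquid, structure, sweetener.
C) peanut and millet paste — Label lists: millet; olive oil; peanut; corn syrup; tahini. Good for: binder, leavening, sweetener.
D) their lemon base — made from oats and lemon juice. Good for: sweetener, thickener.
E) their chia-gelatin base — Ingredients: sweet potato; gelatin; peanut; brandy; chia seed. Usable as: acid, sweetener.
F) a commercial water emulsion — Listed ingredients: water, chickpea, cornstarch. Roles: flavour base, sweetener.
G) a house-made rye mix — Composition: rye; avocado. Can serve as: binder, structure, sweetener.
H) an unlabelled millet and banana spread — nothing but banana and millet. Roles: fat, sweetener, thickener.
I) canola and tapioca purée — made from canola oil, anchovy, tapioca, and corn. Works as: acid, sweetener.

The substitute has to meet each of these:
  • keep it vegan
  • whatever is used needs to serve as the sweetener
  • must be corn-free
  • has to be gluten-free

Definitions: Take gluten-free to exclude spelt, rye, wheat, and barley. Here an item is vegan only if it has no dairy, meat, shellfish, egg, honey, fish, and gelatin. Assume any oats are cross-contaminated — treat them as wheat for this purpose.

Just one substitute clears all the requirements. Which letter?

A: has spelt, so not gluten-free — reject
B: has honey, so not vegan — reject
C: has corn syrup, so not corn-free — reject
D: has oats, so not gluten-free — out
E: has gelatin, so not vegan — no
F: has cornstarch, so not corn-free — out
G: has rye, so not gluten-free — reject
H: only banana and millet; none excluded — valid
I: has anchovy, so not vegan; has corn, so not corn-free — out

H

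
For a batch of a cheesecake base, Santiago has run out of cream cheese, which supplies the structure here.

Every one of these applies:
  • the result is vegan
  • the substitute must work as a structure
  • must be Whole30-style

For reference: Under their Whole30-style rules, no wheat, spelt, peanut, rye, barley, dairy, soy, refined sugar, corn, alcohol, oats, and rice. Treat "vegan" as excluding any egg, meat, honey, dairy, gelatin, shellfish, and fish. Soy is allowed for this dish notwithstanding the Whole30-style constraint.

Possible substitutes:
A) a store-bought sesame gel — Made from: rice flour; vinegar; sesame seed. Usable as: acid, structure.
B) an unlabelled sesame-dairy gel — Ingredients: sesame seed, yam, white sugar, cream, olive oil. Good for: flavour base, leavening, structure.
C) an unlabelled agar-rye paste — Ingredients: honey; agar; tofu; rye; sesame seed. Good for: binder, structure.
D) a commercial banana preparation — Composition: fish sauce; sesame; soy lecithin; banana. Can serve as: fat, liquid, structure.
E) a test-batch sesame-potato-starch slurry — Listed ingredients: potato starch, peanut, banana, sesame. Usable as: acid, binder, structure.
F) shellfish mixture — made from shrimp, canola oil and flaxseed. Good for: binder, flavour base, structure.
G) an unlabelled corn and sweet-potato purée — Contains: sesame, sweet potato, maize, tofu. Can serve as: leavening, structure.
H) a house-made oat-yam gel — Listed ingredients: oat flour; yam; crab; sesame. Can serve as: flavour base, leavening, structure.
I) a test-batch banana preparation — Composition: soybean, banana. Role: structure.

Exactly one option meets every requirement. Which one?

A: has rice flour, so not Whole30-style — reject
B: has cream, so not Whole30-style; has cream, so not vegan — no
C: has rye, so not Whole30-style; has honey, so not vegan — reject
D: has fish sauce, so not vegan — reject
E: has peanut, so not Whole30-style — reject
F: has shrimp, so not vegan — no
G: has maize, so not Whole30-style — out
H: has oat flour, so not Whole30-style; has crab, so not vegan — reject
I: soy is permitted under the Whole30-style carve-out; nothing else excluded — valid

I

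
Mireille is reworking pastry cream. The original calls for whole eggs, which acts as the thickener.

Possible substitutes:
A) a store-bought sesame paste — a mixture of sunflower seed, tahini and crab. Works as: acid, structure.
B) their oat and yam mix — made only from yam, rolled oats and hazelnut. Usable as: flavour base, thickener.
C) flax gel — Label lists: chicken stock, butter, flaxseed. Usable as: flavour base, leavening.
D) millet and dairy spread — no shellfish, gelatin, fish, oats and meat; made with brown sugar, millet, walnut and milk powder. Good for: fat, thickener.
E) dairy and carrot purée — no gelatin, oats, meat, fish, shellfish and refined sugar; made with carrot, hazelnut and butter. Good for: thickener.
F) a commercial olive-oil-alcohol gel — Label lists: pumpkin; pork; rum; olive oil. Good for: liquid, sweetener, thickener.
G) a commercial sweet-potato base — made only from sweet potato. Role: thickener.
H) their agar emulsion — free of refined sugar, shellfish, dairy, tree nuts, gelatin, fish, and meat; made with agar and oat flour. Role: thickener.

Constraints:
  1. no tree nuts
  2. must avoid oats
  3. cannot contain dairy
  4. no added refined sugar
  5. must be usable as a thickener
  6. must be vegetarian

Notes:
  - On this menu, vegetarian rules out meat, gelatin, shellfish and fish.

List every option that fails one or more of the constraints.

A, B, C, D, E, F, H

A: not usable as a thickener; has crab, so not vegetarian — no
B: has rolled oats, so not oat-free; has hazelnut, so not tree-nut-free — out
C: not usable as a thickener; has chicken stock, so not vegetarian (and 1 more) — reject
D: has milk powder, so not dairy-free; has brown sugar, so not no-added-sugar (and 1 more) — no
E: has butter, so not dairy-free; has hazelnut, so not tree-nut-free — out
F: has pork, so not vegetarian — no
G: only sweet potato; none excluded — keep
H: has oat flour, so not oat-free — reject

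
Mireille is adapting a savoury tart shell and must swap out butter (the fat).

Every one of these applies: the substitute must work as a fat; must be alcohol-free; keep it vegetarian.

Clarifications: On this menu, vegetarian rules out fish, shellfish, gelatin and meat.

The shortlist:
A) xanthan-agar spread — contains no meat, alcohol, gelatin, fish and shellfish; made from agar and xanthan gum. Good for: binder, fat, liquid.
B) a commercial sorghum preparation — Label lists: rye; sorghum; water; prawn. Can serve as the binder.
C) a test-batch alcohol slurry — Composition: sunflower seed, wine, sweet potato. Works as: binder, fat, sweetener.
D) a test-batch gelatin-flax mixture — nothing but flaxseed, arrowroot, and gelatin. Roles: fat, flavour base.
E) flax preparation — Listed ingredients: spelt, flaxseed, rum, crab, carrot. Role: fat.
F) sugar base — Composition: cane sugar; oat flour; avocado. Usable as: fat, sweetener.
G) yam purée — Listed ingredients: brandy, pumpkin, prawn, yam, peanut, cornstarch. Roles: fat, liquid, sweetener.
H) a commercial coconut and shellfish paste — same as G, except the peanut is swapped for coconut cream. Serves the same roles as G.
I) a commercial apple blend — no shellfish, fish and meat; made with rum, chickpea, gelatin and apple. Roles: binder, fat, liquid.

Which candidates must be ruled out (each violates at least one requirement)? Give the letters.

A: works as a fat, no alcohol, vegetarian — valid
B: not usable as a fat; has prawn, so not vegetarian — no
C: has wine, so not alcohol-free — no
D: has gelatin, so not vegetarian — no
E: has crab, so not vegetarian; has rum, so not alcohol-free — reject
F: vegetarian, no alcohol — keep
G: has prawn, so not vegetarian; has brandy, so not alcohol-free — reject
H: has prawn, so not vegetarian; has brandy, so not alcohol-free — no
I: has gelatin, so not vegetarian; has rum, so not alcohol-free — reject

B, C, D, E, G, H, I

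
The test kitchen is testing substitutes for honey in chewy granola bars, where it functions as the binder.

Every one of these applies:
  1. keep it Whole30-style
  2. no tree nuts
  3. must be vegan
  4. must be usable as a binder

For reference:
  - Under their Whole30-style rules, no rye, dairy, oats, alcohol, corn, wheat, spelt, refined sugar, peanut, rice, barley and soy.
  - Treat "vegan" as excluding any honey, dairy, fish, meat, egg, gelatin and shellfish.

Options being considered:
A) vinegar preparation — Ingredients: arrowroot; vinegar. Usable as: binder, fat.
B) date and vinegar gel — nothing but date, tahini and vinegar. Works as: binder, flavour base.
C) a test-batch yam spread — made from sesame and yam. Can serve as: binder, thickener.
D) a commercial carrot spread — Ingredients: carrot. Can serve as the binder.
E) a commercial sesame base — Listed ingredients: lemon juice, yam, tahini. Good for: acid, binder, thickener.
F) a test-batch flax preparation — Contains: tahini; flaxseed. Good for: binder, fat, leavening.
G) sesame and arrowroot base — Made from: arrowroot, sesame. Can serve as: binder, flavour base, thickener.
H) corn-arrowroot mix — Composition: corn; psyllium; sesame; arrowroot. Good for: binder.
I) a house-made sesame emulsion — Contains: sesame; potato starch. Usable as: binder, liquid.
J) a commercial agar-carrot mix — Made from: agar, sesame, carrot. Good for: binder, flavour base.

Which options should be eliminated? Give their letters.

H

A: nothing on the exclusion list — valid
B: works as a binder, Whole30-style, no tree nuts — valid
C: all constraints satisfied — valid
D: every rule checks out — keep
E: nothing on the exclusion list — valid
F: all constraints satisfied — valid
G: only sesame and arrowroot; none excluded — valid
H: has corn, so not Whole30-style — no
I: only sesame and potato starch; none excluded — valid
J: only sesame, carrot, and agar; none excluded — valid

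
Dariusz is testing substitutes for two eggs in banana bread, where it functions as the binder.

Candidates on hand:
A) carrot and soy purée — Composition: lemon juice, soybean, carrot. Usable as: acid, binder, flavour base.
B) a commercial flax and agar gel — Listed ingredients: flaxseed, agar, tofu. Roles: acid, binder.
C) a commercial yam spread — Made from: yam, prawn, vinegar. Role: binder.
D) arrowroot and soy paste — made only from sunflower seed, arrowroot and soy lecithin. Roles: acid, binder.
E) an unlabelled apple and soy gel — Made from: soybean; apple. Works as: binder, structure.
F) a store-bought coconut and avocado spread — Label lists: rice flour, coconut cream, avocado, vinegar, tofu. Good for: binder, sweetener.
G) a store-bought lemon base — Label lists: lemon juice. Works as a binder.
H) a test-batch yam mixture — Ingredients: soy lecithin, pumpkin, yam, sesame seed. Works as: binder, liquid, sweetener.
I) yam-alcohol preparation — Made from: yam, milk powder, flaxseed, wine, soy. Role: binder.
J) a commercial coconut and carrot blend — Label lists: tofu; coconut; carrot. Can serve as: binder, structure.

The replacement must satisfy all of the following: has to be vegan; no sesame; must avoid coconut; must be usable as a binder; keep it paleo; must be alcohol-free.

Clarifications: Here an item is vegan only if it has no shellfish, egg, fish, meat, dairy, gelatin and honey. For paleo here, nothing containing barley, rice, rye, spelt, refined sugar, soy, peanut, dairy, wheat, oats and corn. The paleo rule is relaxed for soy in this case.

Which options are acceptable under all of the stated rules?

A, B, D, E, G

A: soy is permitted under the paleo carve-out; nothing else excluded — keep
B: soy is permitted under the paleo carve-out; nothing else excluded — valid
C: has prawn, so not vegan — out
D: soy is permitted under the paleo carve-out; nothing else excluded — keep
E: soy is permitted under the paleo carve-out; nothing else excluded — valid
F: has rice flour, so not paleo; has coconut cream, so not coconut-free — reject
G: only lemon juice; none excluded — keep
H: has sesame seed, so not sesame-free — no
I: has milk powder, so not vegan; has milk powder, so not paleo (and 1 more) — reject
J: has coconut, so not coconut-free — reject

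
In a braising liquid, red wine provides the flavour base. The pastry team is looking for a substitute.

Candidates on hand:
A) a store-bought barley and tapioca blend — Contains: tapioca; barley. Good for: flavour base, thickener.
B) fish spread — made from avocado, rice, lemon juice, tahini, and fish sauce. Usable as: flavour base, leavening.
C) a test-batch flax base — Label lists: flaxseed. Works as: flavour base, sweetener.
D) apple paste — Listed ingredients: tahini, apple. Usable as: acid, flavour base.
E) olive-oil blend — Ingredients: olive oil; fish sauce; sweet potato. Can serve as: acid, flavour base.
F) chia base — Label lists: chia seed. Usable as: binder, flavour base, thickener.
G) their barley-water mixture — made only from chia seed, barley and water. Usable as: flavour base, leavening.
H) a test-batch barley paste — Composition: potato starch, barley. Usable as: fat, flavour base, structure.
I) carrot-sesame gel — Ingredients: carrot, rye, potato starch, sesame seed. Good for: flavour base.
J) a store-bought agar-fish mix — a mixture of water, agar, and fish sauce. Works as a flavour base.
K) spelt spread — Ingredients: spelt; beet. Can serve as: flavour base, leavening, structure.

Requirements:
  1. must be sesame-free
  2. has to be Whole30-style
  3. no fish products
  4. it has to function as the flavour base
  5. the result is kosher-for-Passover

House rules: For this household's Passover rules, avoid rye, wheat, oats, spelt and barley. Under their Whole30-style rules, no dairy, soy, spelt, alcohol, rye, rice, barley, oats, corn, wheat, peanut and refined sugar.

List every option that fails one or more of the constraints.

A: has barley, so not kosher-for-Passover; has barley, so not Whole30-style — out
B: has rice, so not Whole30-style; has tahini, so not sesame-free (and 1 more) — out
C: all constraints satisfied — OK
D: has tahini, so not sesame-free — out
E: has fish sauce, so not fish-free — out
F: works as a flavour base, no sesame, no fish — keep
G: has barley, so not kosher-for-Passover; has barley, so not Whole30-style — reject
H: has barley, so not kosher-for-Passover; has barley, so not Whole30-style — reject
I: has rye, so not kosher-for-Passover; has rye, so not Whole30-style (and 1 more) — out
J: has fish sauce, so not fish-free — reject
K: has spelt, so not kosher-for-Passover; has spelt, so not Whole30-style — no

A, B, D, E, G, H, I, J, K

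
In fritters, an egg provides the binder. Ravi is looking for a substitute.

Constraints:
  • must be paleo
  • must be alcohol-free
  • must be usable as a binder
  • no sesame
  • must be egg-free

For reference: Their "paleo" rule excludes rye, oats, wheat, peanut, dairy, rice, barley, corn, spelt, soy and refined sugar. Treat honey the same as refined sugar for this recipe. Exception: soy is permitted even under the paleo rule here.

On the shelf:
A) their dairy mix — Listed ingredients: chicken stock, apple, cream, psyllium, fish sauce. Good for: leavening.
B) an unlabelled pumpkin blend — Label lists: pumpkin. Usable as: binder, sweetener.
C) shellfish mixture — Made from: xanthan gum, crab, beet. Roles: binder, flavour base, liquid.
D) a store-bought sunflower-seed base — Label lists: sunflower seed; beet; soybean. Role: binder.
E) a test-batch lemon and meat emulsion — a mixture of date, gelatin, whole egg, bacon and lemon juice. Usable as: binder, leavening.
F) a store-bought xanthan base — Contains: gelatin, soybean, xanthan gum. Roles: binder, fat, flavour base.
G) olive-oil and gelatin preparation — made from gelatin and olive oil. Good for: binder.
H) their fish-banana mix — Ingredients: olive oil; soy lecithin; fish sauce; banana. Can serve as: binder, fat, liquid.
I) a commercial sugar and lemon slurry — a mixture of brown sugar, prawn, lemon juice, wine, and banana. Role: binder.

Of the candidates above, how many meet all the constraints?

A: not usable as a binder; has cream, so not paleo — reject
B: paleo, no alcohol — valid
C: paleo, no sesame — valid
D: soy is permitted under the paleo carve-out; nothing else excluded — OK
E: has whole egg, so not egg-free — reject
F: soy is permitted under the paleo carve-out; nothing else excluded — valid
G: every rule checks out — OK
H: soy is permitted under the paleo carve-out; nothing else excluded — keep
I: has brown sugar, so not paleo; has wine, so not alcohol-free — out

6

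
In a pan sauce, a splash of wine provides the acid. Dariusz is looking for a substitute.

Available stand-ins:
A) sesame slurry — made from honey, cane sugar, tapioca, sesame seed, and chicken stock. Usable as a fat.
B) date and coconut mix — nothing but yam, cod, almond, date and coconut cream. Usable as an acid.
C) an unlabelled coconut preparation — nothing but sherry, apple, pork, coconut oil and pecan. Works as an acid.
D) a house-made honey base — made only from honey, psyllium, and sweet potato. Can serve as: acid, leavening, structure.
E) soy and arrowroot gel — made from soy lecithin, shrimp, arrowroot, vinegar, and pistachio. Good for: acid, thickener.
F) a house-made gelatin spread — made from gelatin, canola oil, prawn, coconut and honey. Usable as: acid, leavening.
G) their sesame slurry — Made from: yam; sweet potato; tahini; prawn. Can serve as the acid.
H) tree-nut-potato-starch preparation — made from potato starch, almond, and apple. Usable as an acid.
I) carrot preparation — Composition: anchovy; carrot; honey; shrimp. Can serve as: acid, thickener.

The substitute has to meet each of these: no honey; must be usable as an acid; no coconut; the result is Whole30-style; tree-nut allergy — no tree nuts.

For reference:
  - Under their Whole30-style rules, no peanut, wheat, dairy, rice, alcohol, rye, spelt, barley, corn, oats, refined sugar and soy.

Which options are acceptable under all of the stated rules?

G

A: not usable as an acid; has cane sugar, so not Whole30-style (and 1 more) — out
B: has coconut cream, so not coconut-free; has almond, so not tree-nut-free — no
C: has sherry, so not Whole30-style; has coconut oil, so not coconut-free (and 1 more) — reject
D: has honey, so not honey-free — no
E: has soy lecithin, so not Whole30-style; has pistachio, so not tree-nut-free — out
F: has coconut, so not coconut-free; has honey, so not honey-free — out
G: tahini and prawn etc. — none of it excluded — keep
H: has almond, so not tree-nut-free — out
I: has honey, so not honey-free — reject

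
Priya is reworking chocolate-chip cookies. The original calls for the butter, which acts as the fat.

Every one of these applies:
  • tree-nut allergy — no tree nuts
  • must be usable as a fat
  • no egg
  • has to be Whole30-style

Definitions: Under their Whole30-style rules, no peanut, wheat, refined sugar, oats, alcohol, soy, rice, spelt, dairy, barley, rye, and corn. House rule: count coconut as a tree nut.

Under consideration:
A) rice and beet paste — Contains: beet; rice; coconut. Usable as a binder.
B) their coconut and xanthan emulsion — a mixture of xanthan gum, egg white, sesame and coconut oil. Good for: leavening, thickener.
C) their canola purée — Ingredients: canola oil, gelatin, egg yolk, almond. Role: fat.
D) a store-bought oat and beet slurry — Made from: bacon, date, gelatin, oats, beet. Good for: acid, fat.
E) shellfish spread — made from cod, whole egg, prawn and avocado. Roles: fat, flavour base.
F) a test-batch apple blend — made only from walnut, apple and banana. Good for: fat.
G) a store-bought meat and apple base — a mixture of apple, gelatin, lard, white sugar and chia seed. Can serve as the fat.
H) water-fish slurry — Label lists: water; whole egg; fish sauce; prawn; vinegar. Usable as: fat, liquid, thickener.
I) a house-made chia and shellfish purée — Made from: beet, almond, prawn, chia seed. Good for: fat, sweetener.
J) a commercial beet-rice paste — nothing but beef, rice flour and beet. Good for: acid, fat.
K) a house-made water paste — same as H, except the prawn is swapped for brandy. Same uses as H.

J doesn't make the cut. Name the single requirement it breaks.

Whole30-style

usable as a fat: satisfied
Whole30-style: has rice flour — fails
egg-free: satisfied
tree-nut-free: satisfied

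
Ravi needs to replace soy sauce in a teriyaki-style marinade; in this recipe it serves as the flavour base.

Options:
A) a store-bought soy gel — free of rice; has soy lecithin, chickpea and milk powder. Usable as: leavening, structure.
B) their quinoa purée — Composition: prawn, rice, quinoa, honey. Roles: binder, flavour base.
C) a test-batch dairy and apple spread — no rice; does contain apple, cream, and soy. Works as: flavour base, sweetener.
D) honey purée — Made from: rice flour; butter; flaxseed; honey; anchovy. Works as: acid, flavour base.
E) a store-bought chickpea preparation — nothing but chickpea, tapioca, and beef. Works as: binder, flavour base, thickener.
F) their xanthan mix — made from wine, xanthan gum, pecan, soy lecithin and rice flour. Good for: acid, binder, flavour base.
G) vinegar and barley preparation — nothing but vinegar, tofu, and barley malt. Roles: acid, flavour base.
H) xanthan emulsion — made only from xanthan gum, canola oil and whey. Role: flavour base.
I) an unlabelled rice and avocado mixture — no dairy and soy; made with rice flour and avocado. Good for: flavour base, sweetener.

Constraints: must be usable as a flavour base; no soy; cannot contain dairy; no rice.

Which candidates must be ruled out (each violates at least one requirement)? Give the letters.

A, B, C, D, F, G, H, I

A: not usable as a flavour base; has milk powder, so not dairy-free (and 1 more) — reject
B: has rice, so not rice-free — out
C: has cream, so not dairy-free; has soy, so not soy-free — reject
D: has butter, so not dairy-free; has rice flour, so not rice-free — out
E: no dairy, no soy — valid
F: has rice flour, so not rice-free; has soy lecithin, so not soy-free — out
G: has tofu, so not soy-free — out
H: has whey, so not dairy-free — no
I: has rice flour, so not rice-free — reject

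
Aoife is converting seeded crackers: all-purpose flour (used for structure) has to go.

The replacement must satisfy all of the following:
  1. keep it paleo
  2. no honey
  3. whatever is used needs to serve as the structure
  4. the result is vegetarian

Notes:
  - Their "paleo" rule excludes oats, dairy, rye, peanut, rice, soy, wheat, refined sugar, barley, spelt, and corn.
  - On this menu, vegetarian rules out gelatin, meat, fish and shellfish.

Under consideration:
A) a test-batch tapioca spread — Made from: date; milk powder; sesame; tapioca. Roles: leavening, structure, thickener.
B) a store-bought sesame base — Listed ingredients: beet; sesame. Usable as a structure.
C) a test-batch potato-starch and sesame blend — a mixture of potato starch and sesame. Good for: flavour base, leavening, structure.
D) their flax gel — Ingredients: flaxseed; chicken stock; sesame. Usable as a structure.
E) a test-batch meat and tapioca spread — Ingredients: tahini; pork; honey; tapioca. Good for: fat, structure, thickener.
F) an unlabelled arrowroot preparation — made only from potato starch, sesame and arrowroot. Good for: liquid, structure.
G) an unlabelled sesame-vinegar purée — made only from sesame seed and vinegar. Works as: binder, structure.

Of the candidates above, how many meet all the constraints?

4

A: has milk powder, so not paleo — reject
B: works as a structure, vegetarian, no honey — keep
C: only sesame and potato starch; none excluded — valid
D: has chicken stock, so not vegetarian — reject
E: has pork, so not vegetarian; has honey, so not honey-free — out
F: only sesame, potato starch and arrowroot; none excluded — valid
G: every rule checks out — keep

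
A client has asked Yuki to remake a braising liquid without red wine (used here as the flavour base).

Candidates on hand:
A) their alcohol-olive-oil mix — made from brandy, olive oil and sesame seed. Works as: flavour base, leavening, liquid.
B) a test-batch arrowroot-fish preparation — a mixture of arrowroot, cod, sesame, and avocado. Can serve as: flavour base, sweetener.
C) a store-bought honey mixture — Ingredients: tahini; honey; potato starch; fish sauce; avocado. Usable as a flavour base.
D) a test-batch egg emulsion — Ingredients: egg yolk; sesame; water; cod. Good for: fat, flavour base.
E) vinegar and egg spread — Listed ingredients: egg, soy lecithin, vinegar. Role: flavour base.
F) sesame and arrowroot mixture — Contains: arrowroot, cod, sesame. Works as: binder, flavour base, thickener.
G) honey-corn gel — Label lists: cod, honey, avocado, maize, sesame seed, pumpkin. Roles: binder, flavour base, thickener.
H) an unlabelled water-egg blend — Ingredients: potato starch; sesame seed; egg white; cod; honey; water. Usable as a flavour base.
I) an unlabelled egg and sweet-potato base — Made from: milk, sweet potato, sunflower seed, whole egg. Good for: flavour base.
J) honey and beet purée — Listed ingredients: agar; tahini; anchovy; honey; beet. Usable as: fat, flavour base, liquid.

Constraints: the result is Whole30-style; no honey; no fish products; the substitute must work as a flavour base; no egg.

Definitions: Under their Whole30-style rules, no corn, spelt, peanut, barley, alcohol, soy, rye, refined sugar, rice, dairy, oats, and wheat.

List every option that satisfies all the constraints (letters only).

A: has brandy, so not Whole30-style — reject
B: has cod, so not fish-free — out
C: has fish sauce, so not fish-free; has honey, so not honey-free — out
D: has cod, so not fish-free; has egg yolk, so not egg-free — reject
E: has soy lecithin, so not Whole30-style; has egg, so not egg-free — no
F: has cod, so not fish-free — out
G: has maize, so not Whole30-style; has cod, so not fish-free (and 1 more) — out
H: has cod, so not fish-free; has honey, so not honey-free (and 1 more) — out
I: has milk, so not Whole30-style; has whole egg, so not egg-free — out
J: has anchovy, so not fish-free; has honey, so not honey-free — out

none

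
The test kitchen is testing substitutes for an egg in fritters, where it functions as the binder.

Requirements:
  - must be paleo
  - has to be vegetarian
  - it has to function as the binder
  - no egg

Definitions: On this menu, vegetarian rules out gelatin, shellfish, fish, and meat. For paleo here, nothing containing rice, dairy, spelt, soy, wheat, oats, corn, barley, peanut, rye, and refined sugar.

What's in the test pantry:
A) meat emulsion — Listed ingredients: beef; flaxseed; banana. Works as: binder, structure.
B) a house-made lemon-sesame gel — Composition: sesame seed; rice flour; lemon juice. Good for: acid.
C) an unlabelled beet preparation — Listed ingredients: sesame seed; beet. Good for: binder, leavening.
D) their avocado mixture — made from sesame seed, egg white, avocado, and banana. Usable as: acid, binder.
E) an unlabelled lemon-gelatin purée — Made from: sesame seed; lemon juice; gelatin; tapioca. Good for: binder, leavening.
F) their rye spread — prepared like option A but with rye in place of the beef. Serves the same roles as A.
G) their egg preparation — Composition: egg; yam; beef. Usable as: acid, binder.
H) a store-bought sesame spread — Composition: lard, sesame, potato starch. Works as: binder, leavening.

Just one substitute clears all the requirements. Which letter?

C

A: has beef, so not vegetarian — reject
B: not usable as a binder; has rice flour, so not paleo — out
C: works as a binder, vegetarian, no egg — keep
D: has egg white, so not egg-free — no
E: has gelatin, so not vegetarian — out
F: has rye, so not paleo — no
G: has beef, so not vegetarian; has egg, so not egg-free — out
H: has lard, so not vegetarian — out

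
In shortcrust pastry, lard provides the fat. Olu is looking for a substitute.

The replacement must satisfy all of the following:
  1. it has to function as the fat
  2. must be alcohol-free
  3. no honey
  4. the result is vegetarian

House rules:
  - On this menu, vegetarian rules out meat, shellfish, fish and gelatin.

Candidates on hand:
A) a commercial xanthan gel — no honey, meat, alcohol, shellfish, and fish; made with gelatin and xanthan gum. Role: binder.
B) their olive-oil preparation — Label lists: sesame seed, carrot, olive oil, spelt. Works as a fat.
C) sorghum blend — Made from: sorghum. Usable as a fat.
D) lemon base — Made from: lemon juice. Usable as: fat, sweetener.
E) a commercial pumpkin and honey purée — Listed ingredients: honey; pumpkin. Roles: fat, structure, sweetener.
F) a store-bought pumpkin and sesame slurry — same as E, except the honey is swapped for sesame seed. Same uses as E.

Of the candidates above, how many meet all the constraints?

4

A: not usable as a fat; has gelatin, so not vegetarian — out
B: sesame seed and spelt etc. — none of it excluded — keep
C: no alcohol, vegetarian — keep
D: every rule checks out — valid
E: has honey, so not honey-free — no
F: no alcohol, no honey — keep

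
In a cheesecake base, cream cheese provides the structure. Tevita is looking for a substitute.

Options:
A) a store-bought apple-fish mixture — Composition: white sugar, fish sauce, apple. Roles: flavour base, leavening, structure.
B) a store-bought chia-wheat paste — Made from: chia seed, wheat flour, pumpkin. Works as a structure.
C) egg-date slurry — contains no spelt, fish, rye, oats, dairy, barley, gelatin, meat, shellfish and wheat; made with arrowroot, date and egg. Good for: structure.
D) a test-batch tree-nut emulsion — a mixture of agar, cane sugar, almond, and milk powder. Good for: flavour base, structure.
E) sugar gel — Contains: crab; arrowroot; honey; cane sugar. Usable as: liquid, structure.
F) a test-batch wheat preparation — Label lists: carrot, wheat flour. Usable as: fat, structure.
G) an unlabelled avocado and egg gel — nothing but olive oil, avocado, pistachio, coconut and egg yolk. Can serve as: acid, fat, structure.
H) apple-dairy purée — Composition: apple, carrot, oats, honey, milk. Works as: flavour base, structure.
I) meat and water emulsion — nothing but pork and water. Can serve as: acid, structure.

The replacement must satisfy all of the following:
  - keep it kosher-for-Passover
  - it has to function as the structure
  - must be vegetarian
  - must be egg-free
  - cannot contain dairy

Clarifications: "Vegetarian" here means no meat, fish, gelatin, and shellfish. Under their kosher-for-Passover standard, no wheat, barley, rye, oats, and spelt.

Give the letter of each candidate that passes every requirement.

none

A: has fish sauce, so not vegetarian — no
B: has wheat flour, so not kosher-for-Passover — reject
C: has egg, so not egg-free — reject
D: has milk powder, so not dairy-free — reject
E: has crab, so not vegetarian — out
F: has wheat flour, so not kosher-for-Passover — reject
G: has egg yolk, so not egg-free — reject
H: has oats, so not kosher-for-Passover; has milk, so not dairy-free — reject
I: has pork, so not vegetarian — no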